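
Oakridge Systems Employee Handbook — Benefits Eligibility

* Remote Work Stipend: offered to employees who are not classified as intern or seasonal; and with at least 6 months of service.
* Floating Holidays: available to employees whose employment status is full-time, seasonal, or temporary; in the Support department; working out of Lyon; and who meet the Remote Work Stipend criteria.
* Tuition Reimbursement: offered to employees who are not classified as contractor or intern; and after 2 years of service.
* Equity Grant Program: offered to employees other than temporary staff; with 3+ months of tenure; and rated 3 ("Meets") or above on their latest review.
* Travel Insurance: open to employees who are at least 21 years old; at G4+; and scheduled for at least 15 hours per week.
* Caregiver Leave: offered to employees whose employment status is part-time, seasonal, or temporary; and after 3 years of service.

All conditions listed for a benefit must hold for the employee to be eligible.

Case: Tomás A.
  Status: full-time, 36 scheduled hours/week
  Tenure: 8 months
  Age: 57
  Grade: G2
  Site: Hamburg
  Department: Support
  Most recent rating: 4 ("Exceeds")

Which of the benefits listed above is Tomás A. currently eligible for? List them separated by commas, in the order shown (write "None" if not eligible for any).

Remote Work Stipend — status full-time ✓ (not excluded); service 8 months ≥ 6 months ✓ → eligible.
Floating Holidays — status full-time ✓; dept Support ✓; site Hamburg ✗ (not Lyon) → not eligible.
Tuition Reimbursement — status full-time ✓ (not excluded); service 8 months < 2 years (≈730 days) ✗ → not eligible.
Equity Grant Program — status full-time ✓ (not excluded); service 8 months ≥ 3 months ✓; rating 4 ≥ 3 ✓ → eligible.
Travel Insurance — age 57 ≥ 21 ✓; grade G2 < G4 ✗ → not eligible.
Caregiver Leave — status full-time ✗ (requires part-time, seasonal, or temporary) → not eligible.

Remote Work Stipend, Equity Grant Program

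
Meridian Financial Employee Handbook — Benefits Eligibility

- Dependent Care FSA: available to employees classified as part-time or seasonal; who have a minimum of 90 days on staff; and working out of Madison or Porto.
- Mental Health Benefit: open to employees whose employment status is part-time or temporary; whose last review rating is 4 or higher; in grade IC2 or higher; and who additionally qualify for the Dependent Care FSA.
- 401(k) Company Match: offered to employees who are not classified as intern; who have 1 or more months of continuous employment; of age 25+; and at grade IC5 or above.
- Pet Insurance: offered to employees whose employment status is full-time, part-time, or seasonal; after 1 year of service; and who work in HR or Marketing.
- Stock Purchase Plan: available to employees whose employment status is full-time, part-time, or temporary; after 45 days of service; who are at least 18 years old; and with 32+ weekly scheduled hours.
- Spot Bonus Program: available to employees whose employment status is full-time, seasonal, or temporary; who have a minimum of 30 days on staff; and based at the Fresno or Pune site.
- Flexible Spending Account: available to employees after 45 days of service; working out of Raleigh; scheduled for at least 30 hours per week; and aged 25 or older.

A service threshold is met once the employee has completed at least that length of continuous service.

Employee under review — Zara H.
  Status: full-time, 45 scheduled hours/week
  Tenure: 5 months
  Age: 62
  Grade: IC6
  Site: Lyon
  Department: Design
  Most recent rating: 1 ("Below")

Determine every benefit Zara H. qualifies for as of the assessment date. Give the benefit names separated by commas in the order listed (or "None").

401(k) Company Match, Stock Purchase Plan

Dependent Care FSA — status full-time ✗ (requires part-time or seasonal) → not eligible.
Mental Health Benefit — status full-time ✗ (requires part-time or temporary) → not eligible.
401(k) Company Match — status full-time ✓ (not excluded); service 5 months ≥ 1 month ✓; age 62 ≥ 25 ✓; grade IC6 ≥ IC5 ✓ → eligible.
Pet Insurance — status full-time ✓; service 5 months < 1 year (≈365 days) ✗ → not eligible.
Stock Purchase Plan — status full-time ✓; service 5 months ≥ 45 days ✓; age 62 ≥ 18 ✓; 45 hrs/wk ≥ 32 ✓ → eligible.
Spot Bonus Program — status full-time ✓; service 5 months ≥ 30 days ✓; site Lyon ✗ (not Fresno or Pune) → not eligible.
Flexible Spending Account — service 5 months ≥ 45 days ✓; site Lyon ✗ (not Raleigh) → not eligible.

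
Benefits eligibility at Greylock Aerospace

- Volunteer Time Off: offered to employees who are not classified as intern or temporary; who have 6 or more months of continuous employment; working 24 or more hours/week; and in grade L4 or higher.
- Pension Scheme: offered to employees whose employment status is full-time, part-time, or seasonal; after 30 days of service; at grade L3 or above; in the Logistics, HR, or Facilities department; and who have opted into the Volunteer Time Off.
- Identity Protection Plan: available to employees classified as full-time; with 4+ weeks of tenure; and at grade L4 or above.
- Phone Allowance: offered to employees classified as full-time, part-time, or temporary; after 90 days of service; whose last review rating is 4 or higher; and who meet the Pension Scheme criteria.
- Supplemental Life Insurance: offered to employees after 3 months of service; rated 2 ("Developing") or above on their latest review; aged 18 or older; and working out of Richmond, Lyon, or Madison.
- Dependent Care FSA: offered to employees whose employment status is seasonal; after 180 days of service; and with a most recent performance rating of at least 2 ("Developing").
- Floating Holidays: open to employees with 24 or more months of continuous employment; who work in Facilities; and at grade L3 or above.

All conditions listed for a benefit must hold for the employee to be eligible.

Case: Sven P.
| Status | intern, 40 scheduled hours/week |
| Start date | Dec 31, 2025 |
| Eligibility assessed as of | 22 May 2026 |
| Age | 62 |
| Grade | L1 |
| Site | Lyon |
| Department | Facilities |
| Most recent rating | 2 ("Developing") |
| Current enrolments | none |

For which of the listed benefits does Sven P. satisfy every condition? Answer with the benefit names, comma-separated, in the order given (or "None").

Supplemental Life Insurance

Service from Dec 31, 2025 to 22 May 2026: 142 days.
Volunteer Time Off — status intern ✗ (excluded) → not eligible.
Pension Scheme — status intern ✗ (requires full-time, part-time, or seasonal) → not eligible.
Identity Protection Plan — status intern ✗ (requires full-time) → not eligible.
Phone Allowance — status intern ✗ (requires full-time, part-time, or temporary) → not eligible.
Supplemental Life Insurance — service 142 days ≥ 3 months (≈90 days) ✓; rating 2 ≥ 2 ✓; age 62 ≥ 18 ✓; site Lyon ✓ → eligible.
Dependent Care FSA — status intern ✗ (requires seasonal) → not eligible.
Floating Holidays — service 142 days < 24 months (≈720 days) ✗ → not eligible.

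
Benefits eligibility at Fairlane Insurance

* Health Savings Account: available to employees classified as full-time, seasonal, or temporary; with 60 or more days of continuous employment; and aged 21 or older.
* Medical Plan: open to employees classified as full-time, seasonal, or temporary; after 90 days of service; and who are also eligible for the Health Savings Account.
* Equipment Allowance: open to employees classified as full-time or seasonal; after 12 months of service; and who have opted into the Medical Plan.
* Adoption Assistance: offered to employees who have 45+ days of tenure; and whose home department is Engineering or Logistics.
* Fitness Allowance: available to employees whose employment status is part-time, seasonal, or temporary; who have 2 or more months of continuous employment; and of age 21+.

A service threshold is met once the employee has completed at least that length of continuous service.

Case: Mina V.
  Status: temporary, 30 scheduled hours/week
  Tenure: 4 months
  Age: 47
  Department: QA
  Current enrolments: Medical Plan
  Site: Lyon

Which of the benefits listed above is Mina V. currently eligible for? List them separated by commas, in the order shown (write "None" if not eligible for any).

Health Savings Account, Medical Plan, Fitness Allowance

Health Savings Account — status temporary ✓; service 4 months ≥ 60 days ✓; age 47 ≥ 21 ✓ → eligible.
Medical Plan — status temporary ✓; service 4 months ≥ 90 days ✓; eligible for Health Savings Account ✓ → eligible.
Equipment Allowance — status temporary ✗ (requires full-time or seasonal) → not eligible.
Adoption Assistance — service 4 months ≥ 45 days ✓; dept QA ✗ → not eligible.
Fitness Allowance — status temporary ✓; service 4 months ≥ 2 months ✓; age 47 ≥ 21 ✓ → eligible.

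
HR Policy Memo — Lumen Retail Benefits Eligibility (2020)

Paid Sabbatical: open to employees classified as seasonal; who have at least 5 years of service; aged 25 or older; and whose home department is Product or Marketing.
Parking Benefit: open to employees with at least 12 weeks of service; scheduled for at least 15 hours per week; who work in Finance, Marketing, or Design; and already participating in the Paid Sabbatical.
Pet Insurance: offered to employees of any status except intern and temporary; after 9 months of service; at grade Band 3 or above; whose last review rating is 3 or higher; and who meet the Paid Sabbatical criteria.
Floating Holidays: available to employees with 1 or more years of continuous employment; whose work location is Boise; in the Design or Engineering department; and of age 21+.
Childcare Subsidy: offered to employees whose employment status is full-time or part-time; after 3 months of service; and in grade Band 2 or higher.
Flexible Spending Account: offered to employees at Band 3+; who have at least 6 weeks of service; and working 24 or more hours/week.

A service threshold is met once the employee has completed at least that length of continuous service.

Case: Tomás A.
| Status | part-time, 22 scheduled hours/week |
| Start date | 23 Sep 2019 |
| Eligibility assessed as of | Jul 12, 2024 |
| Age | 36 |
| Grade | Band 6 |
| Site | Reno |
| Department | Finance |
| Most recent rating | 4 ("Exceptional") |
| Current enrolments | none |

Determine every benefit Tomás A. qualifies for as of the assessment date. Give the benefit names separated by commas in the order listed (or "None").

Service from 23 Sep 2019 to Jul 12, 2024: 1754 days.
Paid Sabbatical — status part-time ✗ (requires seasonal) → not eligible.
Parking Benefit — service 1754 days ≥ 12 weeks (≈84 days) ✓; 22 hrs/wk ≥ 15 ✓; dept Finance ✓; not enrolled in Paid Sabbatical ✗ → not eligible.
Pet Insurance — status part-time ✓ (not excluded); service 1754 days ≥ 9 months (≈270 days) ✓; grade Band 6 ≥ Band 3 ✓; rating 4 ≥ 3 ✓; not eligible for Paid Sabbatical ✗ → not eligible.
Floating Holidays — service 1754 days ≥ 1 year (≈365 days) ✓; site Reno ✗ (not Boise) → not eligible.
Childcare Subsidy — status part-time ✓; service 1754 days ≥ 3 months (≈90 days) ✓; grade Band 6 ≥ Band 2 ✓ → eligible.
Flexible Spending Account — grade Band 6 ≥ Band 3 ✓; service 1754 days ≥ 6 weeks (≈42 days) ✓; 22 hrs/wk < 24 ✗ → not eligible.

Childcare Subsidy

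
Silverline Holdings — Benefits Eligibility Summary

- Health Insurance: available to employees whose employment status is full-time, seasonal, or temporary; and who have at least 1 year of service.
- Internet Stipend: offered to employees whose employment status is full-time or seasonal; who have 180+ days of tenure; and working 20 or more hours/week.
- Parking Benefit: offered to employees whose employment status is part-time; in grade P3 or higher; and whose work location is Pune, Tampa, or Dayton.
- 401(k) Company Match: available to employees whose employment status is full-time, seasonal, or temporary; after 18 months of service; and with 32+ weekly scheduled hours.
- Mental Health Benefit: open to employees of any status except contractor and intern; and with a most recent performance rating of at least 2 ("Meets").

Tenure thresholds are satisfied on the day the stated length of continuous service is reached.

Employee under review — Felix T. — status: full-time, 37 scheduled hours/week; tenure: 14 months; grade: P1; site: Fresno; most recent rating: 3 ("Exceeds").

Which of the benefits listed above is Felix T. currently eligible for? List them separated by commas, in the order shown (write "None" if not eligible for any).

Health Insurance, Internet Stipend, Mental Health Benefit

Health Insurance — status full-time ✓; service 14 months ≥ 1 year (≈365 days) ✓ → eligible.
Internet Stipend — status full-time ✓; service 14 months ≥ 180 days ✓; 37 hrs/wk ≥ 20 ✓ → eligible.
Parking Benefit — status full-time ✗ (requires part-time) → not eligible.
401(k) Company Match — status full-time ✓; service 14 months < 18 months ✗ → not eligible.
Mental Health Benefit — status full-time ✓ (not excluded); rating 3 ≥ 2 ✓ → eligible.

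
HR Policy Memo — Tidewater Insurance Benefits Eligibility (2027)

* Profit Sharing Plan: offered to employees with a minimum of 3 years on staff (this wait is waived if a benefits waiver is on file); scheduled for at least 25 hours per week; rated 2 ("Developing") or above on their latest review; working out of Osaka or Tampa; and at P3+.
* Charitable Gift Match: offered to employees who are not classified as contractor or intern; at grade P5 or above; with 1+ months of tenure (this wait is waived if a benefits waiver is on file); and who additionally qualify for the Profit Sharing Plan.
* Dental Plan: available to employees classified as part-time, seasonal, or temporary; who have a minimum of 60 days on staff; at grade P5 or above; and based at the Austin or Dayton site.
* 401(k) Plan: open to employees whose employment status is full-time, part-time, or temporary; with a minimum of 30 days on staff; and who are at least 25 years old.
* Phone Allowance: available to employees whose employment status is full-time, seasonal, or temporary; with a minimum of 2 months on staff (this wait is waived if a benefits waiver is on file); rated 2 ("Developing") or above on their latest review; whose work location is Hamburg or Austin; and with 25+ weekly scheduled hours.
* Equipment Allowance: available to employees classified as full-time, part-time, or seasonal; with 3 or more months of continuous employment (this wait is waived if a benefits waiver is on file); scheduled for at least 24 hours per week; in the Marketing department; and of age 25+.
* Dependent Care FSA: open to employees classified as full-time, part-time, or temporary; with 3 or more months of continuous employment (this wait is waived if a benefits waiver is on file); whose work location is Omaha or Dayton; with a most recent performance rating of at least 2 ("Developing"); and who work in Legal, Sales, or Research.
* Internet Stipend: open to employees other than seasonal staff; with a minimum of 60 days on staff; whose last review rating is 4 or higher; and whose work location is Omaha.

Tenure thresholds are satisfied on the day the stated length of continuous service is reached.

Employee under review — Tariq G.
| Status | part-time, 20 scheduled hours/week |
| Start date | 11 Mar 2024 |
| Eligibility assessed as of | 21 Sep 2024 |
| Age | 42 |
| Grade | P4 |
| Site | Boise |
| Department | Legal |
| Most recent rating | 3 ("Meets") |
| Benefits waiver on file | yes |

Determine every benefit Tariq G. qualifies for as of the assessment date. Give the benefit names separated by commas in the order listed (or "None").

Service from 11 Mar 2024 to 21 Sep 2024: 194 days.
Profit Sharing Plan — benefits waiver on file ✓; 20 hrs/wk < 25 ✗ → not eligible.
Charitable Gift Match — status part-time ✓ (not excluded); grade P4 < P5 ✗ → not eligible.
Dental Plan — status part-time ✓; service 194 days ≥ 60 days ✓; grade P4 < P5 ✗ → not eligible.
401(k) Plan — status part-time ✓; service 194 days ≥ 30 days ✓; age 42 ≥ 25 ✓ → eligible.
Phone Allowance — status part-time ✗ (requires full-time, seasonal, or temporary) → not eligible.
Equipment Allowance — status part-time ✓; benefits waiver on file ✓; 20 hrs/wk < 24 ✗ → not eligible.
Dependent Care FSA — status part-time ✓; benefits waiver on file ✓; site Boise ✗ (not Omaha or Dayton) → not eligible.
Internet Stipend — status part-time ✓ (not excluded); service 194 days ≥ 60 days ✓; rating 3 < 4 ✗ → not eligible.

401(k) Plan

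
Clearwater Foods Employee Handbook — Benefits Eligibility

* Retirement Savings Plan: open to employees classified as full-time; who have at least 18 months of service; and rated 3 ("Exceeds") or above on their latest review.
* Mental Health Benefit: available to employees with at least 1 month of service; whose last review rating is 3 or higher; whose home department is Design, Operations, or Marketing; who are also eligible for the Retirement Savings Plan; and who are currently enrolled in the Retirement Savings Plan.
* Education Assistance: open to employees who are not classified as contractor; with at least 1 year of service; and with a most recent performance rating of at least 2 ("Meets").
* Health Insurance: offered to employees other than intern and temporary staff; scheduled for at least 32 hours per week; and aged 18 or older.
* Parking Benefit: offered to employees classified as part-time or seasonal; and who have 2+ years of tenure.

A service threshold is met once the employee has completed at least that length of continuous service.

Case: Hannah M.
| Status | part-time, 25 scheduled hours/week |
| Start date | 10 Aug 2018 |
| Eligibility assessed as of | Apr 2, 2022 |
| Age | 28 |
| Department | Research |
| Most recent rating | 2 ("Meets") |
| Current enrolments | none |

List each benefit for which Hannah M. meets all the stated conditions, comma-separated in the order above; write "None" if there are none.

Education Assistance, Parking Benefit

Service from 10 Aug 2018 to Apr 2, 2022: 1331 days.
Retirement Savings Plan — status part-time ✗ (requires full-time) → not eligible.
Mental Health Benefit — service 1331 days ≥ 1 month (≈30 days) ✓; rating 2 < 3 ✗ → not eligible.
Education Assistance — status part-time ✓ (not excluded); service 1331 days ≥ 1 year (≈365 days) ✓; rating 2 ≥ 2 ✓ → eligible.
Health Insurance — status part-time ✓ (not excluded); 25 hrs/wk < 32 ✗ → not eligible.
Parking Benefit — status part-time ✓; service 1331 days ≥ 2 years (≈730 days) ✓ → eligible.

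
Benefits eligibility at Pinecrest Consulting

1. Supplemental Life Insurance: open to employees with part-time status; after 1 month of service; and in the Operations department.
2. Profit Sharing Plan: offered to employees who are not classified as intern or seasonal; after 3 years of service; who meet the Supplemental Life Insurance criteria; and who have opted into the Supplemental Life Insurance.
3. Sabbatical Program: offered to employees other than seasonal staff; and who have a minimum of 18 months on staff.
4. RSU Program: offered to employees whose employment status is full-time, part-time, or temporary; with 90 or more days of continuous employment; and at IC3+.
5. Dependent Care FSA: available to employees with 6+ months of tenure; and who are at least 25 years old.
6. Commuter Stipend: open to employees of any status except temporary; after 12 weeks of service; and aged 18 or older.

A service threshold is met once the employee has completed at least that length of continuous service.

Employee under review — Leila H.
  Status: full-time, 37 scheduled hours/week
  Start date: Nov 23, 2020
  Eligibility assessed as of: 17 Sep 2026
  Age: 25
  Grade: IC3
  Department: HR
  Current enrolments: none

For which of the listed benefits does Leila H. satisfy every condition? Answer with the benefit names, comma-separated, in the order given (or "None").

Sabbatical Program, RSU Program, Dependent Care FSA, Commuter Stipend

Service from Nov 23, 2020 to 17 Sep 2026: 2124 days.
Supplemental Life Insurance — status full-time ✗ (requires part-time) → not eligible.
Profit Sharing Plan — status full-time ✓ (not excluded); service 2124 days ≥ 3 years (≈1095 days) ✓; not eligible for Supplemental Life Insurance ✗ → not eligible.
Sabbatical Program — status full-time ✓ (not excluded); service 2124 days ≥ 18 months (≈540 days) ✓ → eligible.
RSU Program — status full-time ✓; service 2124 days ≥ 90 days ✓; grade IC3 ≥ IC3 ✓ → eligible.
Dependent Care FSA — service 2124 days ≥ 6 months (≈180 days) ✓; age 25 ≥ 25 ✓ → eligible.
Commuter Stipend — status full-time ✓ (not excluded); service 2124 days ≥ 12 weeks (≈84 days) ✓; age 25 ≥ 18 ✓ → eligible.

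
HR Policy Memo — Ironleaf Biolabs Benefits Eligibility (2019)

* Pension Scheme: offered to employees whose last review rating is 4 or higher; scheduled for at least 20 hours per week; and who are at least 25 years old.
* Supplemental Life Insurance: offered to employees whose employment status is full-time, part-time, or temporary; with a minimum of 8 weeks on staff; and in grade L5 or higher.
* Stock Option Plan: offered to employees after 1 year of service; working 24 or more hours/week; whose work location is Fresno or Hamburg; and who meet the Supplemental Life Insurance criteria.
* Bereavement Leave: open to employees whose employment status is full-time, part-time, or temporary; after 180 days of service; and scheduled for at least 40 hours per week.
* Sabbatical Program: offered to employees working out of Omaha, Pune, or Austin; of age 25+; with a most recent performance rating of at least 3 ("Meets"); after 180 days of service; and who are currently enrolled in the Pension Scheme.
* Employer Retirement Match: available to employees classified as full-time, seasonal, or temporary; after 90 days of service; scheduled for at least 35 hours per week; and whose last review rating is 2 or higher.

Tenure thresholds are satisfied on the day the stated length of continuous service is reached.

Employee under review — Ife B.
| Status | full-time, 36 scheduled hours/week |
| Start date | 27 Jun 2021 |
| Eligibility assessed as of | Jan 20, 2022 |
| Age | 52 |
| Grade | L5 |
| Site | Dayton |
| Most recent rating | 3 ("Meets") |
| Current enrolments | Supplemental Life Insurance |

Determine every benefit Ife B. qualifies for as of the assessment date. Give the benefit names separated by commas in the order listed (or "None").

Supplemental Life Insurance, Employer Retirement Match

Service from 27 Jun 2021 to Jan 20, 2022: 207 days.
Pension Scheme — rating 3 < 4 ✗ → not eligible.
Supplemental Life Insurance — status full-time ✓; service 207 days ≥ 8 weeks (≈56 days) ✓; grade L5 ≥ L5 ✓ → eligible.
Stock Option Plan — service 207 days < 1 year (≈365 days) ✗ → not eligible.
Bereavement Leave — status full-time ✓; service 207 days ≥ 180 days ✓; 36 hrs/wk < 40 ✗ → not eligible.
Sabbatical Program — site Dayton ✗ (not Omaha, Pune, or Austin) → not eligible.
Employer Retirement Match — status full-time ✓; service 207 days ≥ 90 days ✓; 36 hrs/wk ≥ 35 ✓; rating 3 ≥ 2 ✓ → eligible.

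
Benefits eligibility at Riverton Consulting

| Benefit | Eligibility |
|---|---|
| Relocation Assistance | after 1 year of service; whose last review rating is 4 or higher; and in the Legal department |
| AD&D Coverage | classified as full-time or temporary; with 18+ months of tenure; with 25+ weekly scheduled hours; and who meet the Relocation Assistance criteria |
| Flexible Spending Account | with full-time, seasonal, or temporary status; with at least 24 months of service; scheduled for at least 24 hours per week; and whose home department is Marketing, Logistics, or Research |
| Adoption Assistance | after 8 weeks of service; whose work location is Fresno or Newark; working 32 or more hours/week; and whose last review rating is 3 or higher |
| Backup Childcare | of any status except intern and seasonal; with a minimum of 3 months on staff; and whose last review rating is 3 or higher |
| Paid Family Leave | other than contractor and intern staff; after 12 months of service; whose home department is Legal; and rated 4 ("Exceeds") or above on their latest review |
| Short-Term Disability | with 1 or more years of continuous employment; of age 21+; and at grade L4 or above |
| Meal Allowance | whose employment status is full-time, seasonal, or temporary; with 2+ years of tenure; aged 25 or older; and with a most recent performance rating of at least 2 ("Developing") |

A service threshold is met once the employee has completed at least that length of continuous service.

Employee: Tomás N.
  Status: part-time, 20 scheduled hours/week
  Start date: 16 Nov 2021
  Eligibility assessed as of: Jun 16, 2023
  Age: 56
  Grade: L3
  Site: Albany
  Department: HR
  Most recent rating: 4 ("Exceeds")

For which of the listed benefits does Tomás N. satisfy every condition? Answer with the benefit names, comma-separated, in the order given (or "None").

Backup Childcare

Service from 16 Nov 2021 to Jun 16, 2023: 577 days.
Relocation Assistance — service 577 days ≥ 1 year (≈365 days) ✓; rating 4 ≥ 4 ✓; dept HR ✗ → not eligible.
AD&D Coverage — status part-time ✗ (requires full-time or temporary) → not eligible.
Flexible Spending Account — status part-time ✗ (requires full-time, seasonal, or temporary) → not eligible.
Adoption Assistance — service 577 days ≥ 8 weeks (≈56 days) ✓; site Albany ✗ (not Fresno or Newark) → not eligible.
Backup Childcare — status part-time ✓ (not excluded); service 577 days ≥ 3 months (≈90 days) ✓; rating 4 ≥ 3 ✓ → eligible.
Paid Family Leave — status part-time ✓ (not excluded); service 577 days ≥ 12 months (≈360 days) ✓; dept HR ✗ → not eligible.
Short-Term Disability — service 577 days ≥ 1 year (≈365 days) ✓; age 56 ≥ 21 ✓; grade L3 < L4 ✗ → not eligible.
Meal Allowance — status part-time ✗ (requires full-time, seasonal, or temporary) → not eligible.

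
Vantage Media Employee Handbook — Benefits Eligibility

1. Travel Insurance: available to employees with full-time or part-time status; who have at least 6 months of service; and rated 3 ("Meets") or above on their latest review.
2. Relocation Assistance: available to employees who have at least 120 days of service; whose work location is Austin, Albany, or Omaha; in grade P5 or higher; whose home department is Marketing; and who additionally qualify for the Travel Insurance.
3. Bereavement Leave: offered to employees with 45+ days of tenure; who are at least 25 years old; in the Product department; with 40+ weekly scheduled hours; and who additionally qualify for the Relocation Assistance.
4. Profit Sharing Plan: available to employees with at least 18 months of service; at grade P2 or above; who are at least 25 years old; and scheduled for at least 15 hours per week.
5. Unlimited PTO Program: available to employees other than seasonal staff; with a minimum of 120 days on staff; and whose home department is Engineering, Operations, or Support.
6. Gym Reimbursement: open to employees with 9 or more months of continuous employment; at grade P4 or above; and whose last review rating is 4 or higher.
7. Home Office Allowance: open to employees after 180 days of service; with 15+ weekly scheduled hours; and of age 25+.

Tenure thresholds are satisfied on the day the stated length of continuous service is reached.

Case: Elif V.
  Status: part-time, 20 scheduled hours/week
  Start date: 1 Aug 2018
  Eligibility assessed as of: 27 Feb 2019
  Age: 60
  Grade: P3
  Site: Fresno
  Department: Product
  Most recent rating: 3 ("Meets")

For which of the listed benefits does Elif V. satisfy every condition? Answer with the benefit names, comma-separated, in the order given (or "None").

Travel Insurance, Home Office Allowance

Service from 1 Aug 2018 to 27 Feb 2019: 210 days.
Travel Insurance — status part-time ✓; service 210 days ≥ 6 months (≈180 days) ✓; rating 3 ≥ 3 ✓ → eligible.
Relocation Assistance — service 210 days ≥ 120 days ✓; site Fresno ✗ (not Austin, Albany, or Omaha) → not eligible.
Bereavement Leave — service 210 days ≥ 45 days ✓; age 60 ≥ 25 ✓; dept Product ✓; 20 hrs/wk < 40 ✗ → not eligible.
Profit Sharing Plan — service 210 days < 18 months (≈540 days) ✗ → not eligible.
Unlimited PTO Program — status part-time ✓ (not excluded); service 210 days ≥ 120 days ✓; dept Product ✗ → not eligible.
Gym Reimbursement — service 210 days < 9 months (≈270 days) ✗ → not eligible.
Home Office Allowance — service 210 days ≥ 180 days ✓; 20 hrs/wk ≥ 15 ✓; age 60 ≥ 25 ✓ → eligible.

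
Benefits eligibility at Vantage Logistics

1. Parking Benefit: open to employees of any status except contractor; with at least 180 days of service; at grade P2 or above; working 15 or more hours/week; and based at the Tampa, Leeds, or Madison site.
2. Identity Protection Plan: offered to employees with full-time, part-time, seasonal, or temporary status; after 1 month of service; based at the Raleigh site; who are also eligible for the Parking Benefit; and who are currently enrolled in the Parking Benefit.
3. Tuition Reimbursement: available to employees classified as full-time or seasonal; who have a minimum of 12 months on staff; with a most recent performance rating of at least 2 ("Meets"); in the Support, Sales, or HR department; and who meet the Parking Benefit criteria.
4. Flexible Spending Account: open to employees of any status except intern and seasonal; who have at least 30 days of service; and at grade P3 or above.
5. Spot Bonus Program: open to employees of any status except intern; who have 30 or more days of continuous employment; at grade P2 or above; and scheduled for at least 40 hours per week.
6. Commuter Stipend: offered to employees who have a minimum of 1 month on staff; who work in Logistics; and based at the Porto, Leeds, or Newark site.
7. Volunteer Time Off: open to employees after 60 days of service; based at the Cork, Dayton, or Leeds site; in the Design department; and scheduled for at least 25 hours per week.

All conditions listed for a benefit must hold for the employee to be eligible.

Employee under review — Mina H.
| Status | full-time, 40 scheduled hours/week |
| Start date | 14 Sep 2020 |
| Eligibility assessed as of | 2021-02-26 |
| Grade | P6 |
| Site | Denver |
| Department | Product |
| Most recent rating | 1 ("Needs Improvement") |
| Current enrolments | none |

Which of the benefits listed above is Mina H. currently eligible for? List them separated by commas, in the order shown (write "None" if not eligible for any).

Service from 14 Sep 2020 to 2021-02-26: 165 days.
Parking Benefit — status full-time ✓ (not excluded); service 165 days < 180 days ✗ → not eligible.
Identity Protection Plan — status full-time ✓; service 165 days ≥ 1 month (≈30 days) ✓; site Denver ✗ (not Raleigh) → not eligible.
Tuition Reimbursement — status full-time ✓; service 165 days < 12 months (≈360 days) ✗ → not eligible.
Flexible Spending Account — status full-time ✓ (not excluded); service 165 days ≥ 30 days ✓; grade P6 ≥ P3 ✓ → eligible.
Spot Bonus Program — status full-time ✓ (not excluded); service 165 days ≥ 30 days ✓; grade P6 ≥ P2 ✓; 40 hrs/wk ≥ 40 ✓ → eligible.
Commuter Stipend — service 165 days ≥ 1 month (≈30 days) ✓; dept Product ✗ → not eligible.
Volunteer Time Off — service 165 days ≥ 60 days ✓; site Denver ✗ (not Cork, Dayton, or Leeds) → not eligible.

Flexible Spending Account, Spot Bonus Program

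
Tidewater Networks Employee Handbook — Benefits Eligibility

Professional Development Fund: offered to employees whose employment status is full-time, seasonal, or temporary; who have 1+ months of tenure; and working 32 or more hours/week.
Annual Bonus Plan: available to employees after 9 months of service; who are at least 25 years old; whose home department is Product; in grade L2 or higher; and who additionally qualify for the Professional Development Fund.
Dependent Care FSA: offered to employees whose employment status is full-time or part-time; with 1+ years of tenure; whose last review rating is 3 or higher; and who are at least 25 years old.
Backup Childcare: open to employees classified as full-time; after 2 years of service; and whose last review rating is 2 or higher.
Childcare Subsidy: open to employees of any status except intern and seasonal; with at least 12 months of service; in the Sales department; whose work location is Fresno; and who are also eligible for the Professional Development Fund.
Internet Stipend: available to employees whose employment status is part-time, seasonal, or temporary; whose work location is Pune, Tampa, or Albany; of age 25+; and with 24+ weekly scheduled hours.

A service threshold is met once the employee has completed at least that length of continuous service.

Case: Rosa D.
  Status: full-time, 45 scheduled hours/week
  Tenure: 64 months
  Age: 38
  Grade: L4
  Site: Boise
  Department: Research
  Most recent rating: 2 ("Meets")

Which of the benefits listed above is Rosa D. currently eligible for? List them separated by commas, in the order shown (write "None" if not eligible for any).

Professional Development Fund — status full-time ✓; service 64 months ≥ 1 month ✓; 45 hrs/wk ≥ 32 ✓ → eligible.
Annual Bonus Plan — service 64 months ≥ 9 months ✓; age 38 ≥ 25 ✓; dept Research ✗ → not eligible.
Dependent Care FSA — status full-time ✓; service 64 months ≥ 1 year (≈365 days) ✓; rating 2 < 3 ✗ → not eligible.
Backup Childcare — status full-time ✓; service 64 months ≥ 2 years (≈730 days) ✓; rating 2 ≥ 2 ✓ → eligible.
Childcare Subsidy — status full-time ✓ (not excluded); service 64 months ≥ 12 months ✓; dept Research ✗ → not eligible.
Internet Stipend — status full-time ✗ (requires part-time, seasonal, or temporary) → not eligible.

Professional Development Fund, Backup Childcare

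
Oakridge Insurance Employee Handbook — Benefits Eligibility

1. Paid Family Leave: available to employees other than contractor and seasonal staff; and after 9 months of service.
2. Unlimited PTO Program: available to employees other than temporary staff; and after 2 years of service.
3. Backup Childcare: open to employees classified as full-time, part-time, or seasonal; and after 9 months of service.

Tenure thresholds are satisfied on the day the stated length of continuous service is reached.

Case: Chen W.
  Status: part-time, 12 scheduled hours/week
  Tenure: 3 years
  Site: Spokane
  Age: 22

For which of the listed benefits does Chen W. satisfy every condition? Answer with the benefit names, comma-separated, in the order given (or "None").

Paid Family Leave — status part-time ✓ (not excluded); service 3 years ≥ 9 months (≈270 days) ✓ → eligible.
Unlimited PTO Program — status part-time ✓ (not excluded); service 3 years ≥ 2 years ✓ → eligible.
Backup Childcare — status part-time ✓; service 3 years ≥ 9 months (≈270 days) ✓ → eligible.

Paid Family Leave, Unlimited PTO Program, Backup Childcare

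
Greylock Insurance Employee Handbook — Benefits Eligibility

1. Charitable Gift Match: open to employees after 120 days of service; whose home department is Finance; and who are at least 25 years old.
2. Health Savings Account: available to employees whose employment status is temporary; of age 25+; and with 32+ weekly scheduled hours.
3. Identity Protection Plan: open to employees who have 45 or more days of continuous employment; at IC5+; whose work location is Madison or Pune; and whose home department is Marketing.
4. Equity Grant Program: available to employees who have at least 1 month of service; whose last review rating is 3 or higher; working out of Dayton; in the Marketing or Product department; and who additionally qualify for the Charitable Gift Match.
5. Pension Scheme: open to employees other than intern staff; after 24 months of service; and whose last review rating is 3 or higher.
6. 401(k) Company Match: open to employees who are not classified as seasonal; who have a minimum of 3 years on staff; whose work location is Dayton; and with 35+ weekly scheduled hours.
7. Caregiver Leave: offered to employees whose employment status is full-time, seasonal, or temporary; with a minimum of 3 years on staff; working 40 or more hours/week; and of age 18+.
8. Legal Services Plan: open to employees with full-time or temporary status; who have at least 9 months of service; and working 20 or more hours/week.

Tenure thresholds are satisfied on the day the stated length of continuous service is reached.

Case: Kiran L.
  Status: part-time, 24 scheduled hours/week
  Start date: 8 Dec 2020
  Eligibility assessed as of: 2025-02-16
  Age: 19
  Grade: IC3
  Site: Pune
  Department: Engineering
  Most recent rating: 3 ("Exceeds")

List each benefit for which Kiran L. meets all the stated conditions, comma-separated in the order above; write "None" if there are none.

Pension Scheme

Service from 8 Dec 2020 to 2025-02-16: 1531 days.
Charitable Gift Match — service 1531 days ≥ 120 days ✓; dept Engineering ✗ → not eligible.
Health Savings Account — status part-time ✗ (requires temporary) → not eligible.
Identity Protection Plan — service 1531 days ≥ 45 days ✓; grade IC3 < IC5 ✗ → not eligible.
Equity Grant Program — service 1531 days ≥ 1 month (≈30 days) ✓; rating 3 ≥ 3 ✓; site Pune ✗ (not Dayton) → not eligible.
Pension Scheme — status part-time ✓ (not excluded); service 1531 days ≥ 24 months (≈720 days) ✓; rating 3 ≥ 3 ✓ → eligible.
401(k) Company Match — status part-time ✓ (not excluded); service 1531 days ≥ 3 years (≈1095 days) ✓; site Pune ✗ (not Dayton) → not eligible.
Caregiver Leave — status part-time ✗ (requires full-time, seasonal, or temporary) → not eligible.
Legal Services Plan — status part-time ✗ (requires full-time or temporary) → not eligible.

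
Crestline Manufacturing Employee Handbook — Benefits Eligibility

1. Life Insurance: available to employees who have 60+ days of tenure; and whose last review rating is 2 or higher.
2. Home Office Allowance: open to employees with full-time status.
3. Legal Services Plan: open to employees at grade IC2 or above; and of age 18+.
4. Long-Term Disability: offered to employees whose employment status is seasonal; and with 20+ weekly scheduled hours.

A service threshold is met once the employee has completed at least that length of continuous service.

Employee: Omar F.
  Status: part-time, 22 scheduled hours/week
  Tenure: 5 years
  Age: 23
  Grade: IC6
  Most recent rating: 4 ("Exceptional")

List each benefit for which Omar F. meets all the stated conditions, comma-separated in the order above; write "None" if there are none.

Life Insurance — service 5 years ≥ 60 days ✓; rating 4 ≥ 2 ✓ → eligible.
Home Office Allowance — status part-time ✗ (requires full-time) → not eligible.
Legal Services Plan — grade IC6 ≥ IC2 ✓; age 23 ≥ 18 ✓ → eligible.
Long-Term Disability — status part-time ✗ (requires seasonal) → not eligible.

Life Insurance, Legal Services Plan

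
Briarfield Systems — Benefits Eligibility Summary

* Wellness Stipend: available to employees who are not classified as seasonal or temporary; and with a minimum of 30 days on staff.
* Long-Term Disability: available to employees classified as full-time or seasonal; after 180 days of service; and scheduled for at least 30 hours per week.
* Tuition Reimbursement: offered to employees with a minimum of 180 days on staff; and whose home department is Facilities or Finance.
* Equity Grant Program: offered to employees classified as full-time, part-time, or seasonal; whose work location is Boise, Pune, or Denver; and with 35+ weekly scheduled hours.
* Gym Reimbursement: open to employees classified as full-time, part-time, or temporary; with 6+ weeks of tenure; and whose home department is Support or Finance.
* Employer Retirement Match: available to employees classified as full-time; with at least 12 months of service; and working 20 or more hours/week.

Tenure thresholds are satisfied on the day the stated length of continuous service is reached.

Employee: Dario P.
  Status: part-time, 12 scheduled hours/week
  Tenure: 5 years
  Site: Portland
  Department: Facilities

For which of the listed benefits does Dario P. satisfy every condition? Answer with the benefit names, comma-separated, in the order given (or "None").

Wellness Stipend, Tuition Reimbursement

Wellness Stipend — status part-time ✓ (not excluded); service 5 years ≥ 30 days ✓ → eligible.
Long-Term Disability — status part-time ✗ (requires full-time or seasonal) → not eligible.
Tuition Reimbursement — service 5 years ≥ 180 days ✓; dept Facilities ✓ → eligible.
Equity Grant Program — status part-time ✓; site Portland ✗ (not Boise, Pune, or Denver) → not eligible.
Gym Reimbursement — status part-time ✓; service 5 years ≥ 6 weeks (≈42 days) ✓; dept Facilities ✗ → not eligible.
Employer Retirement Match — status part-time ✗ (requires full-time) → not eligible.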